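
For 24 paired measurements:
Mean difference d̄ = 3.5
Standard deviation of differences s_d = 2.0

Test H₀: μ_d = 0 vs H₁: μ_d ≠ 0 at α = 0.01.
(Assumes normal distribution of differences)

df = n - 1 = 23
SE = s_d/√n = 2.0/√24 = 0.4082
t = d̄/SE = 3.5/0.4082 = 8.5742
Critical value: t_{0.005,23} = ±2.807
p-value < 0.0001
Decision: reject H₀

Answer: t = 8.5742, reject H₀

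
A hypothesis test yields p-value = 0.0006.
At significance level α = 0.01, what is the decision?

Answer: reject H₀

Derivation:
Compare p-value to α:
0.0006 < 0.01
Decision: reject H₀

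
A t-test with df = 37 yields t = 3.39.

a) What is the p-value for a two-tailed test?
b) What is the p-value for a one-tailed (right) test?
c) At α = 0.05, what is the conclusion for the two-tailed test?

Using t-distribution with df = 37:
a) Two-tailed: p = 2×P(T > 3.39) = 0.0017
b) One-tailed: p = P(T > 3.39) = 0.0008
c) 0.0017 < 0.05, reject H₀

Answer: a) 0.0017, b) 0.0008, c) reject H₀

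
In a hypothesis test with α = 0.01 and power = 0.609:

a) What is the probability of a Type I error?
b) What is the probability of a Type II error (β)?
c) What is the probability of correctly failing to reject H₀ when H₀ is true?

a) Type I error probability = α = 0.01
b) Power = P(reject H₀ | H₁ true) = 1 - β = 0.609, so Type II error probability = β = 1 - Power = 0.391
c) P(fail to reject H₀ | H₀ true) = 1 - α = 0.99

Answer: a) 0.01, b) 0.391, c) 0.99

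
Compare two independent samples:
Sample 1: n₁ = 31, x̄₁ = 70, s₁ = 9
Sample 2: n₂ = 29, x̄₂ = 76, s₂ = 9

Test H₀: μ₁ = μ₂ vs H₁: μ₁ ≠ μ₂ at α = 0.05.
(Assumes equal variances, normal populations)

Pooled variance: s²_p = [30×9² + 28×9²]/(58) = 81.0000
s_p = 9.0000
SE = s_p×√(1/n₁ + 1/n₂) = 9.0000×√(1/31 + 1/29) = 2.3251
t = (x̄₁ - x̄₂)/SE = (70 - 76)/2.3251 = -2.5805
df = 58, t-critical = ±2.002
Decision: reject H₀

Answer: t = -2.5805, reject H₀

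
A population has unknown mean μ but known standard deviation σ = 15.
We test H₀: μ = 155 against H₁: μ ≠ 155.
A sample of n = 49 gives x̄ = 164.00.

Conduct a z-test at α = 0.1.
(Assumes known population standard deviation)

Standard error: SE = σ/√n = 15/√49 = 2.1429
z-statistic: z = (x̄ - μ₀)/SE = (164.00 - 155)/2.1429 = 4.1999
Critical value: ±1.645
p-value < 0.0001
Decision: reject H₀

Answer: z = 4.1999, reject H₀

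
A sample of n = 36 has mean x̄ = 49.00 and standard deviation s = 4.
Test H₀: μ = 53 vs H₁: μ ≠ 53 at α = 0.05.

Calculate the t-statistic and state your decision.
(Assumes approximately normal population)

Answer: t = -5.9997, reject H₀

Derivation:
df = n - 1 = 35
SE = s/√n = 4/√36 = 0.6667
t = (x̄ - μ₀)/SE = (49.00 - 53)/0.6667 = -5.9997
Critical value: t_{0.025,35} = ±2.030
p-value < 0.0001
Decision: reject H₀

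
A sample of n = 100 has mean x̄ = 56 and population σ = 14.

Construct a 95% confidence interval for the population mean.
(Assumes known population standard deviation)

Answer: (53.2560, 58.7440)

Derivation:
Confidence level: 95%, α = 0.05
z_0.025 = 1.960
SE = σ/√n = 14/√100 = 1.4000
Margin of error = 1.960 × 1.4000 = 2.7440
CI: x̄ ± margin = 56 ± 2.7440
CI: (53.2560, 58.7440)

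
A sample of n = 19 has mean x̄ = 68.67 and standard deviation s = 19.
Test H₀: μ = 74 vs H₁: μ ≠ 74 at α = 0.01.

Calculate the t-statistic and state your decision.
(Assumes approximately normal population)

Answer: t = -1.2228, fail to reject H₀

Derivation:
df = n - 1 = 18
SE = s/√n = 19/√19 = 4.3589
t = (x̄ - μ₀)/SE = (68.67 - 74)/4.3589 = -1.2228
Critical value: t_{0.005,18} = ±2.878
p-value ≈ 0.2372
Decision: fail to reject H₀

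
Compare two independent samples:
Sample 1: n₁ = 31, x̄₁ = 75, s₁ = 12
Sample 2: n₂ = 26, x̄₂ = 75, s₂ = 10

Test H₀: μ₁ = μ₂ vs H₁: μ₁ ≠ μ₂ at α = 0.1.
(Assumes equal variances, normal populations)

Answer: t = 0.0000, fail to reject H₀

Derivation:
Pooled variance: s²_p = [30×12² + 25×10²]/(55) = 124.0000
s_p = 11.1355
SE = s_p×√(1/n₁ + 1/n₂) = 11.1355×√(1/31 + 1/26) = 2.9613
t = (x̄₁ - x̄₂)/SE = (75 - 75)/2.9613 = 0.0000
df = 55, t-critical = ±1.673
Decision: fail to reject H₀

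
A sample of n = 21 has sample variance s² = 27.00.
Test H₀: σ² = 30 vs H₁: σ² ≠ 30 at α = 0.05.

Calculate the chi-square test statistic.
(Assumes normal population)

df = n - 1 = 20
χ² = (n-1)s²/σ₀² = 20×27.00/30 = 18.0000
Critical values: χ²_{0.975,20} = 9.591, χ²_{0.025,20} = 34.170
Rejection region: χ² < 9.591 or χ² > 34.170
Decision: fail to reject H₀

Answer: χ² = 18.0000, fail to reject H₀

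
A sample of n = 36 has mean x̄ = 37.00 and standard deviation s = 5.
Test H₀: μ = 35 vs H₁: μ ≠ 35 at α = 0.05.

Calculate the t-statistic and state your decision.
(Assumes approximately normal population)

Answer: t = 2.4001, reject H₀

Derivation:
df = n - 1 = 35
SE = s/√n = 5/√36 = 0.8333
t = (x̄ - μ₀)/SE = (37.00 - 35)/0.8333 = 2.4001
Critical value: t_{0.025,35} = ±2.030
p-value ≈ 0.0218
Decision: reject H₀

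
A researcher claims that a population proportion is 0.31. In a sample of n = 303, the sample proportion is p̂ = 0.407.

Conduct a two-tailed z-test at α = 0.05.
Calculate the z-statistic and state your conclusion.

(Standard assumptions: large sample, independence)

Answer: z = 3.6507, reject H₀

Derivation:
H₀: p = 0.31, H₁: p ≠ 0.31
Standard error: SE = √(p₀(1-p₀)/n) = √(0.31×0.69/303) = 0.026570
z-statistic: z = (p̂ - p₀)/SE = (0.407 - 0.31)/0.026570 = 3.6507
Critical value: z_0.025 = ±1.960
p-value = 0.0003
Decision: reject H₀ at α = 0.05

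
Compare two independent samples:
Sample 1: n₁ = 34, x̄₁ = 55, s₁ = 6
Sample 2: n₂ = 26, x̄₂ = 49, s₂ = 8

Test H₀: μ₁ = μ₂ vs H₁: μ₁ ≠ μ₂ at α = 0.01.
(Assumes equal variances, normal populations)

Pooled variance: s²_p = [33×6² + 25×8²]/(58) = 48.0690
s_p = 6.9332
SE = s_p×√(1/n₁ + 1/n₂) = 6.9332×√(1/34 + 1/26) = 1.8063
t = (x̄₁ - x̄₂)/SE = (55 - 49)/1.8063 = 3.3217
df = 58, t-critical = ±2.663
Decision: reject H₀

Answer: t = 3.3217, reject H₀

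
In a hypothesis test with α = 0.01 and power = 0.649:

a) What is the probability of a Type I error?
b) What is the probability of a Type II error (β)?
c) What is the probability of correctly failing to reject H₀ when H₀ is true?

Answer: a) 0.01, b) 0.351, c) 0.99

Derivation:
a) Type I error probability = α = 0.01
b) Power = P(reject H₀ | H₁ true) = 1 - β = 0.649, so Type II error probability = β = 1 - Power = 0.351
c) P(fail to reject H₀ | H₀ true) = 1 - α = 0.99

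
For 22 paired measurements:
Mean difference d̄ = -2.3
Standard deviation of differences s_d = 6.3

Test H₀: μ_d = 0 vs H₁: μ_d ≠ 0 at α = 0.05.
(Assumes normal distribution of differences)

Answer: t = -1.7123, fail to reject H₀

Derivation:
df = n - 1 = 21
SE = s_d/√n = 6.3/√22 = 1.3432
t = d̄/SE = -2.3/1.3432 = -1.7123
Critical value: t_{0.025,21} = ±2.080
p-value ≈ 0.1016
Decision: fail to reject H₀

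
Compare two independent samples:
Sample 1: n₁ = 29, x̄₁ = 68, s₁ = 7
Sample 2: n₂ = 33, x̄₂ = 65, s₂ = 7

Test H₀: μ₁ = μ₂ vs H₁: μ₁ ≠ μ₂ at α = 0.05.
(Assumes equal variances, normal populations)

Answer: t = 1.6838, fail to reject H₀

Derivation:
Pooled variance: s²_p = [28×7² + 32×7²]/(60) = 49.0000
s_p = 7.0000
SE = s_p×√(1/n₁ + 1/n₂) = 7.0000×√(1/29 + 1/33) = 1.7817
t = (x̄₁ - x̄₂)/SE = (68 - 65)/1.7817 = 1.6838
df = 60, t-critical = ±2.000
Decision: fail to reject H₀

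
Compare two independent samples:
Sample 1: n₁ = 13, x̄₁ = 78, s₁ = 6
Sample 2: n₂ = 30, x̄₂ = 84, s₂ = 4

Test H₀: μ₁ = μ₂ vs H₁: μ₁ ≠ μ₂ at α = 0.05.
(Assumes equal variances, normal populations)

Answer: t = -3.8652, reject H₀

Derivation:
Pooled variance: s²_p = [12×6² + 29×4²]/(41) = 21.8537
s_p = 4.6748
SE = s_p×√(1/n₁ + 1/n₂) = 4.6748×√(1/13 + 1/30) = 1.5523
t = (x̄₁ - x̄₂)/SE = (78 - 84)/1.5523 = -3.8652
df = 41, t-critical = ±2.020
Decision: reject H₀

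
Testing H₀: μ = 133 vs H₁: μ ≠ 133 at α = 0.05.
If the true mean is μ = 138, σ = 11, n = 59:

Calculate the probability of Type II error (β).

SE = σ/√n = 11/√59 = 1.4321
Critical values: μ₀ ± z_0.025×SE = 133 ± 1.960×1.4321
Acceptance region: (130.1931, 135.8069)
Under H₁ (μ = 138): z_high = (135.8069 - 138)/1.4321 = -1.5314, z_low = (130.1931 - 138)/1.4321 = -5.4514
β = P(not reject | H₁) = Φ(-1.5314) - Φ(-5.4514) ≈ 0.0628

Answer: β ≈ 0.0628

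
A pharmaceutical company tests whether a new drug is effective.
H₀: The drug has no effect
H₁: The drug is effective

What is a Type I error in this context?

Answer: Concluding the drug is effective when it actually has no effect

Derivation:
A Type I error (probability α) occurs when we reject a true H₀.
A Type II error (probability β) occurs when we fail to reject a false H₀.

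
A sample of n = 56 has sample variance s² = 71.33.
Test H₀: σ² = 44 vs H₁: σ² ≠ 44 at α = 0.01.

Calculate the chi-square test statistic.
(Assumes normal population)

Answer: χ² = 89.1625, reject H₀

Derivation:
df = n - 1 = 55
χ² = (n-1)s²/σ₀² = 55×71.33/44 = 89.1625
Critical values: χ²_{0.995,55} = 31.735, χ²_{0.005,55} = 85.749
Rejection region: χ² < 31.735 or χ² > 85.749
Decision: reject H₀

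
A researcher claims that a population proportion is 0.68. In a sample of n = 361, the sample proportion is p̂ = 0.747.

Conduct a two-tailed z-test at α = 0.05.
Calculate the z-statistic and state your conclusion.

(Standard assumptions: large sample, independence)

H₀: p = 0.68, H₁: p ≠ 0.68
Standard error: SE = √(p₀(1-p₀)/n) = √(0.68×0.32/361) = 0.024551
z-statistic: z = (p̂ - p₀)/SE = (0.747 - 0.68)/0.024551 = 2.7290
Critical value: z_0.025 = ±1.960
p-value = 0.0064
Decision: reject H₀ at α = 0.05

Answer: z = 2.7290, reject H₀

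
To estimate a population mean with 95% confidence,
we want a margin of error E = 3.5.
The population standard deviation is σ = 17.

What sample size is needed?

z_0.025 = 1.960
n = (z×σ/E)² = (1.960×17/3.5)²
n = 90.6304
Round up: n = 91

Answer: n = 91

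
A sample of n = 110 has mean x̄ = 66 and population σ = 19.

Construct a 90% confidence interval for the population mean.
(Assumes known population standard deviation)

Confidence level: 90%, α = 0.1
z_0.05 = 1.645
SE = σ/√n = 19/√110 = 1.8116
Margin of error = 1.645 × 1.8116 = 2.9801
CI: x̄ ± margin = 66 ± 2.9801
CI: (63.0199, 68.9801)

Answer: (63.0199, 68.9801)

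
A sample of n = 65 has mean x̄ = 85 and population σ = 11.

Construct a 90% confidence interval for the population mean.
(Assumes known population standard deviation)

Confidence level: 90%, α = 0.1
z_0.05 = 1.645
SE = σ/√n = 11/√65 = 1.3644
Margin of error = 1.645 × 1.3644 = 2.2444
CI: x̄ ± margin = 85 ± 2.2444
CI: (82.7556, 87.2444)

Answer: (82.7556, 87.2444)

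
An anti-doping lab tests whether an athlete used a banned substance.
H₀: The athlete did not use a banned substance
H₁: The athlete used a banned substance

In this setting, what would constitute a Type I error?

Type I error: rejecting H₀ when it is actually true (false positive).
Type II error: failing to reject H₀ when H₁ is actually true (false negative).

Answer: Falsely accusing a clean athlete of doping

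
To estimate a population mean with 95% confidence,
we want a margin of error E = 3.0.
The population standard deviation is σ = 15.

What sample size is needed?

Answer: n = 97

Derivation:
z_0.025 = 1.960
n = (z×σ/E)² = (1.960×15/3.0)²
n = 96.0400
Round up: n = 97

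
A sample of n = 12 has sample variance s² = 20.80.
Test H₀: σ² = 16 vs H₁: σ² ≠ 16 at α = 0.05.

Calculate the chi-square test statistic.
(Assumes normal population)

df = n - 1 = 11
χ² = (n-1)s²/σ₀² = 11×20.80/16 = 14.3000
Critical values: χ²_{0.975,11} = 3.816, χ²_{0.025,11} = 21.920
Rejection region: χ² < 3.816 or χ² > 21.920
Decision: fail to reject H₀

Answer: χ² = 14.3000, fail to reject H₀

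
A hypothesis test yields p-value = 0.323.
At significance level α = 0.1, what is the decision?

Compare p-value to α:
0.323 ≥ 0.1
Decision: fail to reject H₀

Answer: fail to reject H₀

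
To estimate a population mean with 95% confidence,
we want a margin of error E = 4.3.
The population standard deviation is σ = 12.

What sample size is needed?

Answer: n = 30

Derivation:
z_0.025 = 1.960
n = (z×σ/E)² = (1.960×12/4.3)²
n = 29.9184
Round up: n = 30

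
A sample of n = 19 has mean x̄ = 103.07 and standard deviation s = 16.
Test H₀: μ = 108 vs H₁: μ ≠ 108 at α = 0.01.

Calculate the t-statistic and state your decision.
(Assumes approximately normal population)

Answer: t = -1.3431, fail to reject H₀

Derivation:
df = n - 1 = 18
SE = s/√n = 16/√19 = 3.6707
t = (x̄ - μ₀)/SE = (103.07 - 108)/3.6707 = -1.3431
Critical value: t_{0.005,18} = ±2.878
p-value ≈ 0.1959
Decision: fail to reject H₀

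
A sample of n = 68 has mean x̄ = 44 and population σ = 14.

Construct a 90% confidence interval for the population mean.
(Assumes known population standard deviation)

Confidence level: 90%, α = 0.1
z_0.05 = 1.645
SE = σ/√n = 14/√68 = 1.6977
Margin of error = 1.645 × 1.6977 = 2.7927
CI: x̄ ± margin = 44 ± 2.7927
CI: (41.2073, 46.7927)

Answer: (41.2073, 46.7927)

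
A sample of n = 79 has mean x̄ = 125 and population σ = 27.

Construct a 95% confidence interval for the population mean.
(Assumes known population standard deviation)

Answer: (119.0461, 130.9539)

Derivation:
Confidence level: 95%, α = 0.05
z_0.025 = 1.960
SE = σ/√n = 27/√79 = 3.0377
Margin of error = 1.960 × 3.0377 = 5.9539
CI: x̄ ± margin = 125 ± 5.9539
CI: (119.0461, 130.9539)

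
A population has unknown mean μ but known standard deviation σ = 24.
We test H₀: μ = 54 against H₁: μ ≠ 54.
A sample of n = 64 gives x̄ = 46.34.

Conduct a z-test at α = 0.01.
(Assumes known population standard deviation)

Answer: z = -2.5533, fail to reject H₀

Derivation:
Standard error: SE = σ/√n = 24/√64 = 3.0000
z-statistic: z = (x̄ - μ₀)/SE = (46.34 - 54)/3.0000 = -2.5533
Critical value: ±2.576
p-value = 0.0107
Decision: fail to reject H₀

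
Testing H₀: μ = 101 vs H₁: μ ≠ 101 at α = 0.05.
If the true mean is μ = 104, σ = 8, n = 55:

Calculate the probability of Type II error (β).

Answer: β ≈ 0.2058

Derivation:
SE = σ/√n = 8/√55 = 1.0787
Critical values: μ₀ ± z_0.025×SE = 101 ± 1.960×1.0787
Acceptance region: (98.8857, 103.1143)
Under H₁ (μ = 104): z_high = (103.1143 - 104)/1.0787 = -0.8211, z_low = (98.8857 - 104)/1.0787 = -4.7412
β = P(not reject | H₁) = Φ(-0.8211) - Φ(-4.7412) ≈ 0.2058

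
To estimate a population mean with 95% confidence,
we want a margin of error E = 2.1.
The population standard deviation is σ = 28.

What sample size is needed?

Answer: n = 683

Derivation:
z_0.025 = 1.960
n = (z×σ/E)² = (1.960×28/2.1)²
n = 682.9511
Round up: n = 683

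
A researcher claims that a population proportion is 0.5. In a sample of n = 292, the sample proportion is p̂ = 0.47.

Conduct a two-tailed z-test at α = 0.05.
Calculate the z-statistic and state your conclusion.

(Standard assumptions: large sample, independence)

Answer: z = -1.0253, fail to reject H₀

Derivation:
H₀: p = 0.5, H₁: p ≠ 0.5
Standard error: SE = √(p₀(1-p₀)/n) = √(0.5×0.5/292) = 0.029260
z-statistic: z = (p̂ - p₀)/SE = (0.47 - 0.5)/0.029260 = -1.0253
Critical value: z_0.025 = ±1.960
p-value = 0.3052
Decision: fail to reject H₀ at α = 0.05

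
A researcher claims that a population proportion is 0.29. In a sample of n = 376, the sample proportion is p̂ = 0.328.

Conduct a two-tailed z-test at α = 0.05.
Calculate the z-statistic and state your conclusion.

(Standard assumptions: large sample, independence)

H₀: p = 0.29, H₁: p ≠ 0.29
Standard error: SE = √(p₀(1-p₀)/n) = √(0.29×0.71/376) = 0.023401
z-statistic: z = (p̂ - p₀)/SE = (0.328 - 0.29)/0.023401 = 1.6239
Critical value: z_0.025 = ±1.960
p-value = 0.1044
Decision: fail to reject H₀ at α = 0.05

Answer: z = 1.6239, fail to reject H₀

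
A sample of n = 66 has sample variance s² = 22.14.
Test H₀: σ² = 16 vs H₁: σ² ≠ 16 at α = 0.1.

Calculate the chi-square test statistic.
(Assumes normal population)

Answer: χ² = 89.9438, reject H₀

Derivation:
df = n - 1 = 65
χ² = (n-1)s²/σ₀² = 65×22.14/16 = 89.9438
Critical values: χ²_{0.95,65} = 47.450, χ²_{0.05,65} = 84.821
Rejection region: χ² < 47.450 or χ² > 84.821
Decision: reject H₀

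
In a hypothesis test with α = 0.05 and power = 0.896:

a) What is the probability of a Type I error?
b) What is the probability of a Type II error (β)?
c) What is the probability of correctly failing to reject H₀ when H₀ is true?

Answer: a) 0.05, b) 0.104, c) 0.95

Derivation:
a) Type I error probability = α = 0.05
b) Power = P(reject H₀ | H₁ true) = 1 - β = 0.896, so Type II error probability = β = 1 - Power = 0.104
c) P(fail to reject H₀ | H₀ true) = 1 - α = 0.95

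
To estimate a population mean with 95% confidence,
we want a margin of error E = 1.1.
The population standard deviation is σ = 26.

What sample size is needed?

z_0.025 = 1.960
n = (z×σ/E)² = (1.960×26/1.1)²
n = 2146.2162
Round up: n = 2147

Answer: n = 2147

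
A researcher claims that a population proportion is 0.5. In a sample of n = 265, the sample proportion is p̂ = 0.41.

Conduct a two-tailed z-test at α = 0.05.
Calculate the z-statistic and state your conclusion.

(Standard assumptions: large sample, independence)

Answer: z = -2.9302, reject H₀

Derivation:
H₀: p = 0.5, H₁: p ≠ 0.5
Standard error: SE = √(p₀(1-p₀)/n) = √(0.5×0.5/265) = 0.030715
z-statistic: z = (p̂ - p₀)/SE = (0.41 - 0.5)/0.030715 = -2.9302
Critical value: z_0.025 = ±1.960
p-value = 0.0034
Decision: reject H₀ at α = 0.05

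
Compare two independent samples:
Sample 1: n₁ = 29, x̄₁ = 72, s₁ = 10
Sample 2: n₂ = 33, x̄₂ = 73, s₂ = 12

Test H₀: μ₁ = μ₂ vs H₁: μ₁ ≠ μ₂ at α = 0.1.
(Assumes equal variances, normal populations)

Answer: t = -0.3536, fail to reject H₀

Derivation:
Pooled variance: s²_p = [28×10² + 32×12²]/(60) = 123.4667
s_p = 11.1116
SE = s_p×√(1/n₁ + 1/n₂) = 11.1116×√(1/29 + 1/33) = 2.8282
t = (x̄₁ - x̄₂)/SE = (72 - 73)/2.8282 = -0.3536
df = 60, t-critical = ±1.671
Decision: fail to reject H₀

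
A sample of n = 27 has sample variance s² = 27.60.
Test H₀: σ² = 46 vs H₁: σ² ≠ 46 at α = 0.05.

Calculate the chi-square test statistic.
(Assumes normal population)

df = n - 1 = 26
χ² = (n-1)s²/σ₀² = 26×27.60/46 = 15.6000
Critical values: χ²_{0.975,26} = 13.844, χ²_{0.025,26} = 41.923
Rejection region: χ² < 13.844 or χ² > 41.923
Decision: fail to reject H₀

Answer: χ² = 15.6000, fail to reject H₀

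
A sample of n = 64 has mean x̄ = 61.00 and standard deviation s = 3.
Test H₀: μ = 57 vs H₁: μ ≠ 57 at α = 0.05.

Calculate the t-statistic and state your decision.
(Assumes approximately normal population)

df = n - 1 = 63
SE = s/√n = 3/√64 = 0.3750
t = (x̄ - μ₀)/SE = (61.00 - 57)/0.3750 = 10.6667
Critical value: t_{0.025,63} = ±1.998
p-value < 0.0001
Decision: reject H₀

Answer: t = 10.6667, reject H₀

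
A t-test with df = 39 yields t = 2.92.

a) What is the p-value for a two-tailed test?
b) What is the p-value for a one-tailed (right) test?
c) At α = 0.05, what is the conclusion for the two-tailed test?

Answer: a) 0.0058, b) 0.0029, c) reject H₀

Derivation:
Using t-distribution with df = 39:
a) Two-tailed: p = 2×P(T > 2.92) = 0.0058
b) One-tailed: p = P(T > 2.92) = 0.0029
c) 0.0058 < 0.05, reject H₀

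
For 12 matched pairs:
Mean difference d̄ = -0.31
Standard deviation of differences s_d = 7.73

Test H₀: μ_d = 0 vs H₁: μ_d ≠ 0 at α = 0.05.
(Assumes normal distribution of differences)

Answer: t = -0.1389, fail to reject H₀

Derivation:
df = n - 1 = 11
SE = s_d/√n = 7.73/√12 = 2.2315
t = d̄/SE = -0.31/2.2315 = -0.1389
Critical value: t_{0.025,11} = ±2.201
p-value ≈ 0.8920
Decision: fail to reject H₀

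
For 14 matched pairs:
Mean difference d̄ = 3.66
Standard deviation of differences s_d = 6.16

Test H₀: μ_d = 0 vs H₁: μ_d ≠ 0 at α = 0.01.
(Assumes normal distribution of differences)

df = n - 1 = 13
SE = s_d/√n = 6.16/√14 = 1.6463
t = d̄/SE = 3.66/1.6463 = 2.2232
Critical value: t_{0.005,13} = ±3.012
p-value ≈ 0.0446
Decision: fail to reject H₀

Answer: t = 2.2232, fail to reject H₀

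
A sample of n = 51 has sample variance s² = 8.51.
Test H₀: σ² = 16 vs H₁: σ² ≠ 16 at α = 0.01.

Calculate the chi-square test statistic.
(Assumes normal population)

Answer: χ² = 26.5938, reject H₀

Derivation:
df = n - 1 = 50
χ² = (n-1)s²/σ₀² = 50×8.51/16 = 26.5938
Critical values: χ²_{0.995,50} = 27.991, χ²_{0.005,50} = 79.490
Rejection region: χ² < 27.991 or χ² > 79.490
Decision: reject H₀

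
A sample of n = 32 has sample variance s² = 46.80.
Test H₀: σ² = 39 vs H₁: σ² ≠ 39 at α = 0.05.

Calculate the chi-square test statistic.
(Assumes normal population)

Answer: χ² = 37.2000, fail to reject H₀

Derivation:
df = n - 1 = 31
χ² = (n-1)s²/σ₀² = 31×46.80/39 = 37.2000
Critical values: χ²_{0.975,31} = 17.539, χ²_{0.025,31} = 48.232
Rejection region: χ² < 17.539 or χ² > 48.232
Decision: fail to reject H₀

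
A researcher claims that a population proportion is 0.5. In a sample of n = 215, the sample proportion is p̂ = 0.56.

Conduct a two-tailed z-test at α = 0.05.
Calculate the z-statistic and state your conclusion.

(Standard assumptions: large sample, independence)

Answer: z = 1.7595, fail to reject H₀

Derivation:
H₀: p = 0.5, H₁: p ≠ 0.5
Standard error: SE = √(p₀(1-p₀)/n) = √(0.5×0.5/215) = 0.034100
z-statistic: z = (p̂ - p₀)/SE = (0.56 - 0.5)/0.034100 = 1.7595
Critical value: z_0.025 = ±1.960
p-value = 0.0785
Decision: fail to reject H₀ at α = 0.05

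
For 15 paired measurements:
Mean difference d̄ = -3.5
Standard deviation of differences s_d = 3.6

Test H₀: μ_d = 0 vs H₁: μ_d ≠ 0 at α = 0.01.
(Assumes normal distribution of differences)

Answer: t = -3.7655, reject H₀

Derivation:
df = n - 1 = 14
SE = s_d/√n = 3.6/√15 = 0.9295
t = d̄/SE = -3.5/0.9295 = -3.7655
Critical value: t_{0.005,14} = ±2.977
p-value ≈ 0.0021
Decision: reject H₀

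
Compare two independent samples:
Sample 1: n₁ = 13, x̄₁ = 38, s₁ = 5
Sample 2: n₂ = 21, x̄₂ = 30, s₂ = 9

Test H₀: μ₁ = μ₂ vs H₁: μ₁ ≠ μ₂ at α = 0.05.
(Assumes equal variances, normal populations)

Answer: t = 2.9265, reject H₀

Derivation:
Pooled variance: s²_p = [12×5² + 20×9²]/(32) = 60.0000
s_p = 7.7460
SE = s_p×√(1/n₁ + 1/n₂) = 7.7460×√(1/13 + 1/21) = 2.7336
t = (x̄₁ - x̄₂)/SE = (38 - 30)/2.7336 = 2.9265
df = 32, t-critical = ±2.037
Decision: reject H₀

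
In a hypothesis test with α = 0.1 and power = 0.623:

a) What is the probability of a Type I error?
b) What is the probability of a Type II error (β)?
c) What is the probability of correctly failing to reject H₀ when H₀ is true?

Answer: a) 0.1, b) 0.377, c) 0.9

Derivation:
a) Type I error probability = α = 0.1
b) Power = P(reject H₀ | H₁ true) = 1 - β = 0.623, so Type II error probability = β = 1 - Power = 0.377
c) P(fail to reject H₀ | H₀ true) = 1 - α = 0.9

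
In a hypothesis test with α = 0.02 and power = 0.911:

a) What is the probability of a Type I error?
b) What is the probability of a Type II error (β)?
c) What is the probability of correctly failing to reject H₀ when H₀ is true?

a) Type I error probability = α = 0.02
b) Power = P(reject H₀ | H₁ true) = 1 - β = 0.911, so Type II error probability = β = 1 - Power = 0.089
c) P(fail to reject H₀ | H₀ true) = 1 - α = 0.98

Answer: a) 0.02, b) 0.089, c) 0.98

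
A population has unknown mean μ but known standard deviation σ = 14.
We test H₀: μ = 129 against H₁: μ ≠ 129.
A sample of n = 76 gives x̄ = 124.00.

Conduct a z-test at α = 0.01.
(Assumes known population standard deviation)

Standard error: SE = σ/√n = 14/√76 = 1.6059
z-statistic: z = (x̄ - μ₀)/SE = (124.00 - 129)/1.6059 = -3.1135
Critical value: ±2.576
p-value = 0.0018
Decision: reject H₀

Answer: z = -3.1135, reject H₀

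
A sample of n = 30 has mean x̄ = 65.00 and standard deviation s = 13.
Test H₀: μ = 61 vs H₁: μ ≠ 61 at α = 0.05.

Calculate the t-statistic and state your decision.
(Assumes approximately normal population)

df = n - 1 = 29
SE = s/√n = 13/√30 = 2.3735
t = (x̄ - μ₀)/SE = (65.00 - 61)/2.3735 = 1.6853
Critical value: t_{0.025,29} = ±2.045
p-value ≈ 0.1027
Decision: fail to reject H₀

Answer: t = 1.6853, fail to reject H₀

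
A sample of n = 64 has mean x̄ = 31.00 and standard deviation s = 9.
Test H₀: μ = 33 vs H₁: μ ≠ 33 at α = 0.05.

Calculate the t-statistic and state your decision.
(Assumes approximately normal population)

df = n - 1 = 63
SE = s/√n = 9/√64 = 1.1250
t = (x̄ - μ₀)/SE = (31.00 - 33)/1.1250 = -1.7778
Critical value: t_{0.025,63} = ±1.998
p-value ≈ 0.0803
Decision: fail to reject H₀

Answer: t = -1.7778, fail to reject H₀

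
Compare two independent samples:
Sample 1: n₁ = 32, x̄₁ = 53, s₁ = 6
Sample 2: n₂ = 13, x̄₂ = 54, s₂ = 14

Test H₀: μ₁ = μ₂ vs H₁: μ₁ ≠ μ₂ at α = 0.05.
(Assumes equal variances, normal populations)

Pooled variance: s²_p = [31×6² + 12×14²]/(43) = 80.6512
s_p = 8.9806
SE = s_p×√(1/n₁ + 1/n₂) = 8.9806×√(1/32 + 1/13) = 2.9537
t = (x̄₁ - x̄₂)/SE = (53 - 54)/2.9537 = -0.3386
df = 43, t-critical = ±2.017
Decision: fail to reject H₀

Answer: t = -0.3386, fail to reject H₀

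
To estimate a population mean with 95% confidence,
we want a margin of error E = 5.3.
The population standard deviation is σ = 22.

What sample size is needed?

Answer: n = 67

Derivation:
z_0.025 = 1.960
n = (z×σ/E)² = (1.960×22/5.3)²
n = 66.1920
Round up: n = 67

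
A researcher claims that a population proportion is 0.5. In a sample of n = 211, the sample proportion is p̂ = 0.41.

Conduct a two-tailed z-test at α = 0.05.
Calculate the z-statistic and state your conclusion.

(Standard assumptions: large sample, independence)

H₀: p = 0.5, H₁: p ≠ 0.5
Standard error: SE = √(p₀(1-p₀)/n) = √(0.5×0.5/211) = 0.034421
z-statistic: z = (p̂ - p₀)/SE = (0.41 - 0.5)/0.034421 = -2.6147
Critical value: z_0.025 = ±1.960
p-value = 0.0089
Decision: reject H₀ at α = 0.05

Answer: z = -2.6147, reject H₀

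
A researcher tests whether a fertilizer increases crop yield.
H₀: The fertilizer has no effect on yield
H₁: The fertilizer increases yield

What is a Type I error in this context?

Type I error: rejecting H₀ when it is actually true (false positive).
Type II error: failing to reject H₀ when H₁ is actually true (false negative).

Answer: Concluding the fertilizer works when it doesn't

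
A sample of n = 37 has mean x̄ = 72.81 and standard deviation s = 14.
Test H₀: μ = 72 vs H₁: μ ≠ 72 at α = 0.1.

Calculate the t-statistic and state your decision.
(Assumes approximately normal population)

Answer: t = 0.3519, fail to reject H₀

Derivation:
df = n - 1 = 36
SE = s/√n = 14/√37 = 2.3016
t = (x̄ - μ₀)/SE = (72.81 - 72)/2.3016 = 0.3519
Critical value: t_{0.05,36} = ±1.688
p-value ≈ 0.7270
Decision: fail to reject H₀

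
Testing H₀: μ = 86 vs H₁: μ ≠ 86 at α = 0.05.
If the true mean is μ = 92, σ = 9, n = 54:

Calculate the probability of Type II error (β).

SE = σ/√n = 9/√54 = 1.2247
Critical values: μ₀ ± z_0.025×SE = 86 ± 1.960×1.2247
Acceptance region: (83.5996, 88.4004)
Under H₁ (μ = 92): z_high = (88.4004 - 92)/1.2247 = -2.9392, z_low = (83.5996 - 92)/1.2247 = -6.8591
β = P(not reject | H₁) = Φ(-2.9392) - Φ(-6.8591) ≈ 0.0016

Answer: β ≈ 0.0016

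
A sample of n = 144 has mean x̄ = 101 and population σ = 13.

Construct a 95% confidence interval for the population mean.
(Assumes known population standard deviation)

Confidence level: 95%, α = 0.05
z_0.025 = 1.960
SE = σ/√n = 13/√144 = 1.0833
Margin of error = 1.960 × 1.0833 = 2.1233
CI: x̄ ± margin = 101 ± 2.1233
CI: (98.8767, 103.1233)

Answer: (98.8767, 103.1233)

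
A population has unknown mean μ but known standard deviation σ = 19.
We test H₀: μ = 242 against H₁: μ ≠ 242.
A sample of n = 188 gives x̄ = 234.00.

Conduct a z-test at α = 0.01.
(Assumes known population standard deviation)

Standard error: SE = σ/√n = 19/√188 = 1.3857
z-statistic: z = (x̄ - μ₀)/SE = (234.00 - 242)/1.3857 = -5.7733
Critical value: ±2.576
p-value < 0.0001
Decision: reject H₀

Answer: z = -5.7733, reject H₀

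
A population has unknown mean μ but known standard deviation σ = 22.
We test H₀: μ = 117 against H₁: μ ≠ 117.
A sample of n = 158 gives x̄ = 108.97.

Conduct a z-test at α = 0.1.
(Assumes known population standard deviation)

Answer: z = -4.5880, reject H₀

Derivation:
Standard error: SE = σ/√n = 22/√158 = 1.7502
z-statistic: z = (x̄ - μ₀)/SE = (108.97 - 117)/1.7502 = -4.5880
Critical value: ±1.645
p-value < 0.0001
Decision: reject H₀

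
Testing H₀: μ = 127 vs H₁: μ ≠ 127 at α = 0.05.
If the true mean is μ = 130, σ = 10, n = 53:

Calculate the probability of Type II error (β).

SE = σ/√n = 10/√53 = 1.3736
Critical values: μ₀ ± z_0.025×SE = 127 ± 1.960×1.3736
Acceptance region: (124.3077, 129.6923)
Under H₁ (μ = 130): z_high = (129.6923 - 130)/1.3736 = -0.2240, z_low = (124.3077 - 130)/1.3736 = -4.1441
β = P(not reject | H₁) = Φ(-0.2240) - Φ(-4.1441) ≈ 0.4114

Answer: β ≈ 0.4114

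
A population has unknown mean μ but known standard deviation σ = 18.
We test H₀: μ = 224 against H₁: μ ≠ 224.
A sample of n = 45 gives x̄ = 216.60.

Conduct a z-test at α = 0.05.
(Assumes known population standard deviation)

Standard error: SE = σ/√n = 18/√45 = 2.6833
z-statistic: z = (x̄ - μ₀)/SE = (216.60 - 224)/2.6833 = -2.7578
Critical value: ±1.960
p-value = 0.0058
Decision: reject H₀

Answer: z = -2.7578, reject H₀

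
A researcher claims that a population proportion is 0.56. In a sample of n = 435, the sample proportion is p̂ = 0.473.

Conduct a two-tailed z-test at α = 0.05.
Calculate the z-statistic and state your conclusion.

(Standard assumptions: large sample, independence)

H₀: p = 0.56, H₁: p ≠ 0.56
Standard error: SE = √(p₀(1-p₀)/n) = √(0.56×0.44/435) = 0.023800
z-statistic: z = (p̂ - p₀)/SE = (0.473 - 0.56)/0.023800 = -3.6555
Critical value: z_0.025 = ±1.960
p-value = 0.0003
Decision: reject H₀ at α = 0.05

Answer: z = -3.6555, reject H₀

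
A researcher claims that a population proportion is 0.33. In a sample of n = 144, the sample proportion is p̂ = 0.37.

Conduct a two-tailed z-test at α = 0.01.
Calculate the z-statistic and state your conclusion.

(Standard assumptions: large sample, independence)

H₀: p = 0.33, H₁: p ≠ 0.33
Standard error: SE = √(p₀(1-p₀)/n) = √(0.33×0.67/144) = 0.039184
z-statistic: z = (p̂ - p₀)/SE = (0.37 - 0.33)/0.039184 = 1.0208
Critical value: z_0.005 = ±2.576
p-value = 0.3073
Decision: fail to reject H₀ at α = 0.01

Answer: z = 1.0208, fail to reject H₀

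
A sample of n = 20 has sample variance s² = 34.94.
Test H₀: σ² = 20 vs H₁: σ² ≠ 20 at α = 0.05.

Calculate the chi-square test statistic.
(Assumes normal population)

df = n - 1 = 19
χ² = (n-1)s²/σ₀² = 19×34.94/20 = 33.1930
Critical values: χ²_{0.975,19} = 8.907, χ²_{0.025,19} = 32.852
Rejection region: χ² < 8.907 or χ² > 32.852
Decision: reject H₀

Answer: χ² = 33.1930, reject H₀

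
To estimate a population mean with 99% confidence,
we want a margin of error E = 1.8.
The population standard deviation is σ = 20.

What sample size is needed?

Answer: n = 820

Derivation:
z_0.005 = 2.576
n = (z×σ/E)² = (2.576×20/1.8)²
n = 819.2316
Round up: n = 820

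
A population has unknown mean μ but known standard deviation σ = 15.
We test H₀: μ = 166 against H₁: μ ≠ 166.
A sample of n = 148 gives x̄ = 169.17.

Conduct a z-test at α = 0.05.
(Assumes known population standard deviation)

Answer: z = 2.5710, reject H₀

Derivation:
Standard error: SE = σ/√n = 15/√148 = 1.2330
z-statistic: z = (x̄ - μ₀)/SE = (169.17 - 166)/1.2330 = 2.5710
Critical value: ±1.960
p-value = 0.0101
Decision: reject H₀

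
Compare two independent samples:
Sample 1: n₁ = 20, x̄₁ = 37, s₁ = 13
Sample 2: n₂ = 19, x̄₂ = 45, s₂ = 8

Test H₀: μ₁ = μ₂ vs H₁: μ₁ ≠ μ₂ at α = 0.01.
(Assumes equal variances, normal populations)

Pooled variance: s²_p = [19×13² + 18×8²]/(37) = 117.9189
s_p = 10.8590
SE = s_p×√(1/n₁ + 1/n₂) = 10.8590×√(1/20 + 1/19) = 3.4788
t = (x̄₁ - x̄₂)/SE = (37 - 45)/3.4788 = -2.2996
df = 37, t-critical = ±2.715
Decision: fail to reject H₀

Answer: t = -2.2996, fail to reject H₀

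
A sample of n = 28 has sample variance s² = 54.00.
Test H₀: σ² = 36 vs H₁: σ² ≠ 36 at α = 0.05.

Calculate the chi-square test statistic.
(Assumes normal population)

df = n - 1 = 27
χ² = (n-1)s²/σ₀² = 27×54.00/36 = 40.5000
Critical values: χ²_{0.975,27} = 14.573, χ²_{0.025,27} = 43.195
Rejection region: χ² < 14.573 or χ² > 43.195
Decision: fail to reject H₀

Answer: χ² = 40.5000, fail to reject H₀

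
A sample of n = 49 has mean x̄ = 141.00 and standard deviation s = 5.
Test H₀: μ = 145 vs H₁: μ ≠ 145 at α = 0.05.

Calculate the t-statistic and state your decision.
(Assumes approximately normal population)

Answer: t = -5.5999, reject H₀

Derivation:
df = n - 1 = 48
SE = s/√n = 5/√49 = 0.7143
t = (x̄ - μ₀)/SE = (141.00 - 145)/0.7143 = -5.5999
Critical value: t_{0.025,48} = ±2.011
p-value < 0.0001
Decision: reject H₀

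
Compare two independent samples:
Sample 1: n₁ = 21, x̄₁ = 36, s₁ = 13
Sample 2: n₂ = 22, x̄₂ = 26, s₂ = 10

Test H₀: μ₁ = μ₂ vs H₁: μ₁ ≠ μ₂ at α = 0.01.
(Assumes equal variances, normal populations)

Answer: t = 2.8352, reject H₀

Derivation:
Pooled variance: s²_p = [20×13² + 21×10²]/(41) = 133.6585
s_p = 11.5611
SE = s_p×√(1/n₁ + 1/n₂) = 11.5611×√(1/21 + 1/22) = 3.5271
t = (x̄₁ - x̄₂)/SE = (36 - 26)/3.5271 = 2.8352
df = 41, t-critical = ±2.701
Decision: reject H₀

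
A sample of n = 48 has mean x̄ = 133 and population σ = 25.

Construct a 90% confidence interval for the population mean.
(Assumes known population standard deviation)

Answer: (127.0642, 138.9358)

Derivation:
Confidence level: 90%, α = 0.1
z_0.05 = 1.645
SE = σ/√n = 25/√48 = 3.6084
Margin of error = 1.645 × 3.6084 = 5.9358
CI: x̄ ± margin = 133 ± 5.9358
CI: (127.0642, 138.9358)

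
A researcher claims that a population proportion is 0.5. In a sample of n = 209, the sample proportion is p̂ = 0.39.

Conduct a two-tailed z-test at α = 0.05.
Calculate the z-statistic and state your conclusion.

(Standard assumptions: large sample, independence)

Answer: z = -3.1805, reject H₀

Derivation:
H₀: p = 0.5, H₁: p ≠ 0.5
Standard error: SE = √(p₀(1-p₀)/n) = √(0.5×0.5/209) = 0.034586
z-statistic: z = (p̂ - p₀)/SE = (0.39 - 0.5)/0.034586 = -3.1805
Critical value: z_0.025 = ±1.960
p-value = 0.0015
Decision: reject H₀ at α = 0.05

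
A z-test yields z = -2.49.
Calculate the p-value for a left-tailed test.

Answer: p-value ≈ 0.0064

Derivation:
For z = -2.49:
p = P(Z < -2.49) = Φ(-2.49) = 0.0064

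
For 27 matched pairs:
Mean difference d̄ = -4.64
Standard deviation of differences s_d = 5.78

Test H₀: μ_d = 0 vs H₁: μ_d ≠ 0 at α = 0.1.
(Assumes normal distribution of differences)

Answer: t = -4.1712, reject H₀

Derivation:
df = n - 1 = 26
SE = s_d/√n = 5.78/√27 = 1.1124
t = d̄/SE = -4.64/1.1124 = -4.1712
Critical value: t_{0.05,26} = ±1.706
p-value ≈ 0.0003
Decision: reject H₀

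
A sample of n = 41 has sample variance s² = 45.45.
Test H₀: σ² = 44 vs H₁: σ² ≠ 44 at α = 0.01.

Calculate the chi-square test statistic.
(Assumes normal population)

df = n - 1 = 40
χ² = (n-1)s²/σ₀² = 40×45.45/44 = 41.3182
Critical values: χ²_{0.995,40} = 20.707, χ²_{0.005,40} = 66.766
Rejection region: χ² < 20.707 or χ² > 66.766
Decision: fail to reject H₀

Answer: χ² = 41.3182, fail to reject H₀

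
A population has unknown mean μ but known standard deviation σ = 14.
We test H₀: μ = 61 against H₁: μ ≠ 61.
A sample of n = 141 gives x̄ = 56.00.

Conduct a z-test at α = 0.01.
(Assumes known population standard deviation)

Standard error: SE = σ/√n = 14/√141 = 1.1790
z-statistic: z = (x̄ - μ₀)/SE = (56.00 - 61)/1.1790 = -4.2409
Critical value: ±2.576
p-value < 0.0001
Decision: reject H₀

Answer: z = -4.2409, reject H₀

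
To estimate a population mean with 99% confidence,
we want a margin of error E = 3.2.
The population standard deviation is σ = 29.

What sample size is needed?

z_0.005 = 2.576
n = (z×σ/E)² = (2.576×29/3.2)²
n = 544.9890
Round up: n = 545

Answer: n = 545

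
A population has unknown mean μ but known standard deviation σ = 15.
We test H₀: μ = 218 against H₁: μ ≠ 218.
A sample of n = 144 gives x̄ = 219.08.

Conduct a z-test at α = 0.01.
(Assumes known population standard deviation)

Answer: z = 0.8640, fail to reject H₀

Derivation:
Standard error: SE = σ/√n = 15/√144 = 1.2500
z-statistic: z = (x̄ - μ₀)/SE = (219.08 - 218)/1.2500 = 0.8640
Critical value: ±2.576
p-value = 0.3876
Decision: fail to reject H₀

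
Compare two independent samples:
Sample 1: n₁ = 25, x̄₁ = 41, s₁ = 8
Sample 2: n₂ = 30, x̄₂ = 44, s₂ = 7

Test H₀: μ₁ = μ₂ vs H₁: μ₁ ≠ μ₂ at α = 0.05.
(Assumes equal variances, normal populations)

Answer: t = -1.4832, fail to reject H₀

Derivation:
Pooled variance: s²_p = [24×8² + 29×7²]/(53) = 55.7925
s_p = 7.4694
SE = s_p×√(1/n₁ + 1/n₂) = 7.4694×√(1/25 + 1/30) = 2.0227
t = (x̄₁ - x̄₂)/SE = (41 - 44)/2.0227 = -1.4832
df = 53, t-critical = ±2.006
Decision: fail to reject H₀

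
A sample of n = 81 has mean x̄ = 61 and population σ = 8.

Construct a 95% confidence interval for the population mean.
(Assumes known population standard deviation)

Answer: (59.2578, 62.7422)

Derivation:
Confidence level: 95%, α = 0.05
z_0.025 = 1.960
SE = σ/√n = 8/√81 = 0.8889
Margin of error = 1.960 × 0.8889 = 1.7422
CI: x̄ ± margin = 61 ± 1.7422
CI: (59.2578, 62.7422)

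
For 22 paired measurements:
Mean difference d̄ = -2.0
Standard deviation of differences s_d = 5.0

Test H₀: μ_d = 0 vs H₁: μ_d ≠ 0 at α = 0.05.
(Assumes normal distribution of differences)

df = n - 1 = 21
SE = s_d/√n = 5.0/√22 = 1.0660
t = d̄/SE = -2.0/1.0660 = -1.8762
Critical value: t_{0.025,21} = ±2.080
p-value ≈ 0.0746
Decision: fail to reject H₀

Answer: t = -1.8762, fail to reject H₀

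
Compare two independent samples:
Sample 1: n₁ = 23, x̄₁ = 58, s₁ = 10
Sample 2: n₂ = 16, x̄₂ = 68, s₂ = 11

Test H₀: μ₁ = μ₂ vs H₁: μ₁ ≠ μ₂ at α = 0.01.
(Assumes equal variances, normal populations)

Pooled variance: s²_p = [22×10² + 15×11²]/(37) = 108.5135
s_p = 10.4170
SE = s_p×√(1/n₁ + 1/n₂) = 10.4170×√(1/23 + 1/16) = 3.3912
t = (x̄₁ - x̄₂)/SE = (58 - 68)/3.3912 = -2.9488
df = 37, t-critical = ±2.715
Decision: reject H₀

Answer: t = -2.9488, reject H₀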